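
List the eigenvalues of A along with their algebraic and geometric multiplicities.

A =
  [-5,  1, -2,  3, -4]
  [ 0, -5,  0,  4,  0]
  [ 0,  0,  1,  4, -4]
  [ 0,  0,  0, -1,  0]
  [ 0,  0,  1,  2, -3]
λ = -5: alg = 2, geom = 1; λ = -1: alg = 3, geom = 2

Step 1 — factor the characteristic polynomial to read off the algebraic multiplicities:
  χ_A(x) = (x + 1)^3*(x + 5)^2

Step 2 — compute geometric multiplicities via the rank-nullity identity g(λ) = n − rank(A − λI):
  rank(A − (-5)·I) = 4, so dim ker(A − (-5)·I) = n − 4 = 1
  rank(A − (-1)·I) = 3, so dim ker(A − (-1)·I) = n − 3 = 2

Summary:
  λ = -5: algebraic multiplicity = 2, geometric multiplicity = 1
  λ = -1: algebraic multiplicity = 3, geometric multiplicity = 2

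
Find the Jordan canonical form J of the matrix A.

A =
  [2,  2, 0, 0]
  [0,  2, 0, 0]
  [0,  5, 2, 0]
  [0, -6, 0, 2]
J_2(2) ⊕ J_1(2) ⊕ J_1(2)

The characteristic polynomial is
  det(x·I − A) = x^4 - 8*x^3 + 24*x^2 - 32*x + 16 = (x - 2)^4

Eigenvalues and multiplicities (the geometric multiplicity of λ is n − rank(A − λI), which equals the number of Jordan blocks for λ):
  λ = 2: algebraic multiplicity = 4, geometric multiplicity = 3

Determining the block sizes for each eigenvalue:
  λ = 2: 3 blocks summing to 4 forces exactly one block of size 2 and the rest size 1 → block sizes [2, 1, 1]

Assembling the blocks gives a Jordan form
J =
  [2, 1, 0, 0]
  [0, 2, 0, 0]
  [0, 0, 2, 0]
  [0, 0, 0, 2]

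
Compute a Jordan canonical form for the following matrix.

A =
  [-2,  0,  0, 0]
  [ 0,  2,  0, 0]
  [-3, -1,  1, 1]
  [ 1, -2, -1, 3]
J_1(-2) ⊕ J_3(2)

The characteristic polynomial is
  det(x·I − A) = x^4 - 4*x^3 + 16*x - 16 = (x - 2)^3*(x + 2)

Eigenvalues and multiplicities (the geometric multiplicity of λ is n − rank(A − λI), which equals the number of Jordan blocks for λ):
  λ = -2: algebraic multiplicity = 1, geometric multiplicity = 1
  λ = 2: algebraic multiplicity = 3, geometric multiplicity = 1

Determining the block sizes for each eigenvalue:
  λ = -2: one block (gm = 1), so the single block has size am = 1 → block sizes [1]
  λ = 2: one block (gm = 1), so the single block has size am = 3 → block sizes [3]

Assembling the blocks gives a Jordan form
J =
  [-2, 0, 0, 0]
  [ 0, 2, 1, 0]
  [ 0, 0, 2, 1]
  [ 0, 0, 0, 2]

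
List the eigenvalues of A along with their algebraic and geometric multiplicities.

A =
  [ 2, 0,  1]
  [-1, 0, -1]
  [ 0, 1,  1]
λ = 1: alg = 3, geom = 1

Step 1 — factor the characteristic polynomial to read off the algebraic multiplicities:
  χ_A(x) = (x - 1)^3

Step 2 — compute geometric multiplicities via the rank-nullity identity g(λ) = n − rank(A − λI):
  rank(A − (1)·I) = 2, so dim ker(A − (1)·I) = n − 2 = 1

Summary:
  λ = 1: algebraic multiplicity = 3, geometric multiplicity = 1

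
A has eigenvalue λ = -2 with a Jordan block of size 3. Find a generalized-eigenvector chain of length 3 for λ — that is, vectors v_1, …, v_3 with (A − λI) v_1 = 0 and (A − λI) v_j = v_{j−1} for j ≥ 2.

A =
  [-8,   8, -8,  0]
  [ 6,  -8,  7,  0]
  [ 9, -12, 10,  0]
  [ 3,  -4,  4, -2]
A Jordan chain for λ = -2 of length 3:
v_1 = (12, -9, -18, -6)ᵀ
v_2 = (-6, 6, 9, 3)ᵀ
v_3 = (1, 0, 0, 0)ᵀ

Let N = A − (-2)·I. We want v_3 with N^3 v_3 = 0 but N^2 v_3 ≠ 0; then v_{j-1} := N · v_j for j = 3, …, 2.

Pick v_3 = (1, 0, 0, 0)ᵀ.
Then v_2 = N · v_3 = (-6, 6, 9, 3)ᵀ.
Then v_1 = N · v_2 = (12, -9, -18, -6)ᵀ.

Sanity check: (A − (-2)·I) v_1 = (0, 0, 0, 0)ᵀ = 0. ✓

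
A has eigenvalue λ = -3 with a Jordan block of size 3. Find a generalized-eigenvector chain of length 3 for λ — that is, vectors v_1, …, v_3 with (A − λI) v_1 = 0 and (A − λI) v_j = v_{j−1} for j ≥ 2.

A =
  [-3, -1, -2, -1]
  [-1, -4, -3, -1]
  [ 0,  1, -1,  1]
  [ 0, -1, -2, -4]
A Jordan chain for λ = -3 of length 3:
v_1 = (1, 1, -1, 1)ᵀ
v_2 = (0, -1, 0, 0)ᵀ
v_3 = (1, 0, 0, 0)ᵀ

Let N = A − (-3)·I. We want v_3 with N^3 v_3 = 0 but N^2 v_3 ≠ 0; then v_{j-1} := N · v_j for j = 3, …, 2.

Pick v_3 = (1, 0, 0, 0)ᵀ.
Then v_2 = N · v_3 = (0, -1, 0, 0)ᵀ.
Then v_1 = N · v_2 = (1, 1, -1, 1)ᵀ.

Sanity check: (A − (-3)·I) v_1 = (0, 0, 0, 0)ᵀ = 0. ✓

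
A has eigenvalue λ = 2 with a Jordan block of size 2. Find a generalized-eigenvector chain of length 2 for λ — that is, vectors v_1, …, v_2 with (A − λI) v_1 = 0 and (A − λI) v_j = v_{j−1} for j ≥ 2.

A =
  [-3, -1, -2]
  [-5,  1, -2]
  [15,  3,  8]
A Jordan chain for λ = 2 of length 2:
v_1 = (-5, -5, 15)ᵀ
v_2 = (1, 0, 0)ᵀ

Let N = A − (2)·I. We want v_2 with N^2 v_2 = 0 but N^1 v_2 ≠ 0; then v_{j-1} := N · v_j for j = 2, …, 2.

Pick v_2 = (1, 0, 0)ᵀ.
Then v_1 = N · v_2 = (-5, -5, 15)ᵀ.

Sanity check: (A − (2)·I) v_1 = (0, 0, 0)ᵀ = 0. ✓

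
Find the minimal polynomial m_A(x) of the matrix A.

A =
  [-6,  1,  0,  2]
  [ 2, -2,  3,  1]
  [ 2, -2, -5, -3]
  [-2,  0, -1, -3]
x^3 + 12*x^2 + 48*x + 64

The characteristic polynomial is χ_A(x) = (x + 4)^4, so the eigenvalues are known. The minimal polynomial is
  m_A(x) = Π_λ (x − λ)^{k_λ}
where k_λ is the size of the *largest* Jordan block for λ (equivalently, the smallest k with (A − λI)^k v = 0 for every generalised eigenvector v of λ).

  λ = -4: largest Jordan block has size 3, contributing (x + 4)^3

So m_A(x) = (x + 4)^3 = x^3 + 12*x^2 + 48*x + 64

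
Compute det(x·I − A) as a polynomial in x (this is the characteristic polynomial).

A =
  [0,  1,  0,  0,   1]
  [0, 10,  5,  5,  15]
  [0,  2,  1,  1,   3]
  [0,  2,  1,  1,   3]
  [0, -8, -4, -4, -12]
x^5

Expanding det(x·I − A) (e.g. by cofactor expansion or by noting that A is similar to its Jordan form J, which has the same characteristic polynomial as A) gives
  χ_A(x) = x^5
which factors as x^5. The eigenvalues (with algebraic multiplicities) are λ = 0 with multiplicity 5.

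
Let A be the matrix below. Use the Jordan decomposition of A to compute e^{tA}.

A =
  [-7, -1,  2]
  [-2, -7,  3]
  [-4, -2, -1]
e^{tA} =
  [-t^2*exp(-5*t) - 2*t*exp(-5*t) + exp(-5*t), -t*exp(-5*t), t^2*exp(-5*t)/2 + 2*t*exp(-5*t)]
  [-2*t^2*exp(-5*t) - 2*t*exp(-5*t), -2*t*exp(-5*t) + exp(-5*t), t^2*exp(-5*t) + 3*t*exp(-5*t)]
  [-2*t^2*exp(-5*t) - 4*t*exp(-5*t), -2*t*exp(-5*t), t^2*exp(-5*t) + 4*t*exp(-5*t) + exp(-5*t)]

Strategy: write A = P · J · P⁻¹ where J is a Jordan canonical form, so e^{tA} = P · e^{tJ} · P⁻¹, and e^{tJ} can be computed block-by-block.

A has Jordan form
J =
  [-5,  1,  0]
  [ 0, -5,  1]
  [ 0,  0, -5]
(up to reordering of blocks).

Per-block formulas:
  For a 3×3 Jordan block J_3(-5): exp(t · J_3(-5)) = e^(-5t)·(I + t·N + (t^2/2)·N^2), where N is the 3×3 nilpotent shift.

After assembling e^{tJ} and conjugating by P, we get:

e^{tA} =
  [-t^2*exp(-5*t) - 2*t*exp(-5*t) + exp(-5*t), -t*exp(-5*t), t^2*exp(-5*t)/2 + 2*t*exp(-5*t)]
  [-2*t^2*exp(-5*t) - 2*t*exp(-5*t), -2*t*exp(-5*t) + exp(-5*t), t^2*exp(-5*t) + 3*t*exp(-5*t)]
  [-2*t^2*exp(-5*t) - 4*t*exp(-5*t), -2*t*exp(-5*t), t^2*exp(-5*t) + 4*t*exp(-5*t) + exp(-5*t)]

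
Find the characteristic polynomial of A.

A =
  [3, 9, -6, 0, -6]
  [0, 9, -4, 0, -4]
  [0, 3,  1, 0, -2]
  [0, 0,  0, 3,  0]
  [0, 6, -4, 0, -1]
x^5 - 15*x^4 + 90*x^3 - 270*x^2 + 405*x - 243

Expanding det(x·I − A) (e.g. by cofactor expansion or by noting that A is similar to its Jordan form J, which has the same characteristic polynomial as A) gives
  χ_A(x) = x^5 - 15*x^4 + 90*x^3 - 270*x^2 + 405*x - 243
which factors as (x - 3)^5. The eigenvalues (with algebraic multiplicities) are λ = 3 with multiplicity 5.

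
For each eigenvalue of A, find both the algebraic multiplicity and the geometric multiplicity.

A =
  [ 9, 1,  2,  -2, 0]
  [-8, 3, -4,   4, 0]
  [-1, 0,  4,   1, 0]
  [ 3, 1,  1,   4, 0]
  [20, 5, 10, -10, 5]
λ = 5: alg = 5, geom = 3

Step 1 — factor the characteristic polynomial to read off the algebraic multiplicities:
  χ_A(x) = (x - 5)^5

Step 2 — compute geometric multiplicities via the rank-nullity identity g(λ) = n − rank(A − λI):
  rank(A − (5)·I) = 2, so dim ker(A − (5)·I) = n − 2 = 3

Summary:
  λ = 5: algebraic multiplicity = 5, geometric multiplicity = 3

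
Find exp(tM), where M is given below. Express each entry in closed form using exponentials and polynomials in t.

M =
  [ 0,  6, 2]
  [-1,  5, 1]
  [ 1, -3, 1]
e^{tM} =
  [-2*t*exp(2*t) + exp(2*t), 6*t*exp(2*t), 2*t*exp(2*t)]
  [-t*exp(2*t), 3*t*exp(2*t) + exp(2*t), t*exp(2*t)]
  [t*exp(2*t), -3*t*exp(2*t), -t*exp(2*t) + exp(2*t)]

Strategy: write M = P · J · P⁻¹ where J is a Jordan canonical form, so e^{tM} = P · e^{tJ} · P⁻¹, and e^{tJ} can be computed block-by-block.

M has Jordan form
J =
  [2, 1, 0]
  [0, 2, 0]
  [0, 0, 2]
(up to reordering of blocks).

Per-block formulas:
  For a 2×2 Jordan block J_2(2): exp(t · J_2(2)) = e^(2t)·(I + t·N), where N is the 2×2 nilpotent shift.
  For a 1×1 block at λ = 2: exp(t · [2]) = [e^(2t)].

After assembling e^{tJ} and conjugating by P, we get:

e^{tM} =
  [-2*t*exp(2*t) + exp(2*t), 6*t*exp(2*t), 2*t*exp(2*t)]
  [-t*exp(2*t), 3*t*exp(2*t) + exp(2*t), t*exp(2*t)]
  [t*exp(2*t), -3*t*exp(2*t), -t*exp(2*t) + exp(2*t)]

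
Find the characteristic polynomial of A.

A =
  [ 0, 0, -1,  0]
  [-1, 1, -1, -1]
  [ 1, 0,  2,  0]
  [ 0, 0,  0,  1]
x^4 - 4*x^3 + 6*x^2 - 4*x + 1

Expanding det(x·I − A) (e.g. by cofactor expansion or by noting that A is similar to its Jordan form J, which has the same characteristic polynomial as A) gives
  χ_A(x) = x^4 - 4*x^3 + 6*x^2 - 4*x + 1
which factors as (x - 1)^4. The eigenvalues (with algebraic multiplicities) are λ = 1 with multiplicity 4.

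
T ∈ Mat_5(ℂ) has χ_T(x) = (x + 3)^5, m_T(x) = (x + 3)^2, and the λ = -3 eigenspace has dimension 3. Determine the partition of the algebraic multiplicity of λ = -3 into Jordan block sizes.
Block sizes for λ = -3: [2, 2, 1]

Step 1 — from the characteristic polynomial, algebraic multiplicity of λ = -3 is 5. From dim ker(T − (-3)·I) = 3, there are exactly 3 Jordan blocks for λ = -3.
Step 2 — from the minimal polynomial, the factor (x + 3)^2 tells us the largest block for λ = -3 has size 2.
Step 3 — with total size 5, 3 blocks, and largest block 2, the block sizes (in nonincreasing order) are [2, 2, 1].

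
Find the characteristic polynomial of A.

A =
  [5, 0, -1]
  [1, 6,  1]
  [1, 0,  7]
x^3 - 18*x^2 + 108*x - 216

Expanding det(x·I − A) (e.g. by cofactor expansion or by noting that A is similar to its Jordan form J, which has the same characteristic polynomial as A) gives
  χ_A(x) = x^3 - 18*x^2 + 108*x - 216
which factors as (x - 6)^3. The eigenvalues (with algebraic multiplicities) are λ = 6 with multiplicity 3.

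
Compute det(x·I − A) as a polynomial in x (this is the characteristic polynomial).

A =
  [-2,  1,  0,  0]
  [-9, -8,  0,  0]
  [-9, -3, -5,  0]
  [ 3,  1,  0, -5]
x^4 + 20*x^3 + 150*x^2 + 500*x + 625

Expanding det(x·I − A) (e.g. by cofactor expansion or by noting that A is similar to its Jordan form J, which has the same characteristic polynomial as A) gives
  χ_A(x) = x^4 + 20*x^3 + 150*x^2 + 500*x + 625
which factors as (x + 5)^4. The eigenvalues (with algebraic multiplicities) are λ = -5 with multiplicity 4.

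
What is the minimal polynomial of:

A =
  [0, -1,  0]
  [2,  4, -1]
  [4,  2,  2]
x^3 - 6*x^2 + 12*x - 8

The characteristic polynomial is χ_A(x) = (x - 2)^3, so the eigenvalues are known. The minimal polynomial is
  m_A(x) = Π_λ (x − λ)^{k_λ}
where k_λ is the size of the *largest* Jordan block for λ (equivalently, the smallest k with (A − λI)^k v = 0 for every generalised eigenvector v of λ).

  λ = 2: largest Jordan block has size 3, contributing (x − 2)^3

So m_A(x) = (x - 2)^3 = x^3 - 6*x^2 + 12*x - 8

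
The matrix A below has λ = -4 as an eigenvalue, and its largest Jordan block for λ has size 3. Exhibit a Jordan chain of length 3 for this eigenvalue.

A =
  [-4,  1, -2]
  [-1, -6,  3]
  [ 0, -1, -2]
A Jordan chain for λ = -4 of length 3:
v_1 = (-1, 2, 1)ᵀ
v_2 = (0, -1, 0)ᵀ
v_3 = (1, 0, 0)ᵀ

Let N = A − (-4)·I. We want v_3 with N^3 v_3 = 0 but N^2 v_3 ≠ 0; then v_{j-1} := N · v_j for j = 3, …, 2.

Pick v_3 = (1, 0, 0)ᵀ.
Then v_2 = N · v_3 = (0, -1, 0)ᵀ.
Then v_1 = N · v_2 = (-1, 2, 1)ᵀ.

Sanity check: (A − (-4)·I) v_1 = (0, 0, 0)ᵀ = 0. ✓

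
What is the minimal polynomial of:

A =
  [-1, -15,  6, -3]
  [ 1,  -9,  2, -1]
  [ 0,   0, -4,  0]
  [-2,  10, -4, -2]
x^2 + 8*x + 16

The characteristic polynomial is χ_A(x) = (x + 4)^4, so the eigenvalues are known. The minimal polynomial is
  m_A(x) = Π_λ (x − λ)^{k_λ}
where k_λ is the size of the *largest* Jordan block for λ (equivalently, the smallest k with (A − λI)^k v = 0 for every generalised eigenvector v of λ).

  λ = -4: largest Jordan block has size 2, contributing (x + 4)^2

So m_A(x) = (x + 4)^2 = x^2 + 8*x + 16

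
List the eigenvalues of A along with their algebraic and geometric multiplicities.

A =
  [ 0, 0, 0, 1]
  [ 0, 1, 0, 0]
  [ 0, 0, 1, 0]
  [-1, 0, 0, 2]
λ = 1: alg = 4, geom = 3

Step 1 — factor the characteristic polynomial to read off the algebraic multiplicities:
  χ_A(x) = (x - 1)^4

Step 2 — compute geometric multiplicities via the rank-nullity identity g(λ) = n − rank(A − λI):
  rank(A − (1)·I) = 1, so dim ker(A − (1)·I) = n − 1 = 3

Summary:
  λ = 1: algebraic multiplicity = 4, geometric multiplicity = 3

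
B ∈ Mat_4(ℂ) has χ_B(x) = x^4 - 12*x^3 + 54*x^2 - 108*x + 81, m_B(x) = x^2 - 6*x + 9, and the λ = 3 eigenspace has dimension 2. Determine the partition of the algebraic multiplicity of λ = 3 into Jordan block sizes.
Block sizes for λ = 3: [2, 2]

Step 1 — from the characteristic polynomial, algebraic multiplicity of λ = 3 is 4. From dim ker(B − (3)·I) = 2, there are exactly 2 Jordan blocks for λ = 3.
Step 2 — from the minimal polynomial, the factor (x − 3)^2 tells us the largest block for λ = 3 has size 2.
Step 3 — with total size 4, 2 blocks, and largest block 2, the block sizes (in nonincreasing order) are [2, 2].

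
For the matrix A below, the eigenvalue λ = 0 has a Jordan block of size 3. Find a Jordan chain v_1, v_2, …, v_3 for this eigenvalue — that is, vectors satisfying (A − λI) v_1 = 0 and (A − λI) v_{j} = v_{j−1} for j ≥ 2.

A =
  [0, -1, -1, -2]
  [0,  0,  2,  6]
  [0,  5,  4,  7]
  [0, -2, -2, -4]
A Jordan chain for λ = 0 of length 3:
v_1 = (-1, -2, 6, -2)ᵀ
v_2 = (-1, 0, 5, -2)ᵀ
v_3 = (0, 1, 0, 0)ᵀ

Let N = A − (0)·I. We want v_3 with N^3 v_3 = 0 but N^2 v_3 ≠ 0; then v_{j-1} := N · v_j for j = 3, …, 2.

Pick v_3 = (0, 1, 0, 0)ᵀ.
Then v_2 = N · v_3 = (-1, 0, 5, -2)ᵀ.
Then v_1 = N · v_2 = (-1, -2, 6, -2)ᵀ.

Sanity check: (A − (0)·I) v_1 = (0, 0, 0, 0)ᵀ = 0. ✓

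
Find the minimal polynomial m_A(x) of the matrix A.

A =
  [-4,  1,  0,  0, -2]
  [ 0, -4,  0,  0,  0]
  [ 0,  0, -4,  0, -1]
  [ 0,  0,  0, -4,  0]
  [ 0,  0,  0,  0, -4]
x^2 + 8*x + 16

The characteristic polynomial is χ_A(x) = (x + 4)^5, so the eigenvalues are known. The minimal polynomial is
  m_A(x) = Π_λ (x − λ)^{k_λ}
where k_λ is the size of the *largest* Jordan block for λ (equivalently, the smallest k with (A − λI)^k v = 0 for every generalised eigenvector v of λ).

  λ = -4: largest Jordan block has size 2, contributing (x + 4)^2

So m_A(x) = (x + 4)^2 = x^2 + 8*x + 16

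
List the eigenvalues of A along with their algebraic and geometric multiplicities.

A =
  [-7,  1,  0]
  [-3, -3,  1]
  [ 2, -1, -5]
λ = -5: alg = 3, geom = 1

Step 1 — factor the characteristic polynomial to read off the algebraic multiplicities:
  χ_A(x) = (x + 5)^3

Step 2 — compute geometric multiplicities via the rank-nullity identity g(λ) = n − rank(A − λI):
  rank(A − (-5)·I) = 2, so dim ker(A − (-5)·I) = n − 2 = 1

Summary:
  λ = -5: algebraic multiplicity = 3, geometric multiplicity = 1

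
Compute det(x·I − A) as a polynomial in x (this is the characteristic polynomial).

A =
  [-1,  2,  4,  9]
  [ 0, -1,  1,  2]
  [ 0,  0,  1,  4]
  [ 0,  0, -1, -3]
x^4 + 4*x^3 + 6*x^2 + 4*x + 1

Expanding det(x·I − A) (e.g. by cofactor expansion or by noting that A is similar to its Jordan form J, which has the same characteristic polynomial as A) gives
  χ_A(x) = x^4 + 4*x^3 + 6*x^2 + 4*x + 1
which factors as (x + 1)^4. The eigenvalues (with algebraic multiplicities) are λ = -1 with multiplicity 4.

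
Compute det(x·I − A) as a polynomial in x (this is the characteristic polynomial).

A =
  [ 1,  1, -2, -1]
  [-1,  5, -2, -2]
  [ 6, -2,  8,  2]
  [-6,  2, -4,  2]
x^4 - 16*x^3 + 96*x^2 - 256*x + 256

Expanding det(x·I − A) (e.g. by cofactor expansion or by noting that A is similar to its Jordan form J, which has the same characteristic polynomial as A) gives
  χ_A(x) = x^4 - 16*x^3 + 96*x^2 - 256*x + 256
which factors as (x - 4)^4. The eigenvalues (with algebraic multiplicities) are λ = 4 with multiplicity 4.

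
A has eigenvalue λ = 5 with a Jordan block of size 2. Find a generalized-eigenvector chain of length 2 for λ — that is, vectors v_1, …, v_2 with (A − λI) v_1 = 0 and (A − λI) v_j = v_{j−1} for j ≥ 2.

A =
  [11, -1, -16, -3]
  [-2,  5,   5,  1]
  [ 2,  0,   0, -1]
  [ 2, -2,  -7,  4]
A Jordan chain for λ = 5 of length 2:
v_1 = (6, -2, 2, 2)ᵀ
v_2 = (1, 0, 0, 0)ᵀ

Let N = A − (5)·I. We want v_2 with N^2 v_2 = 0 but N^1 v_2 ≠ 0; then v_{j-1} := N · v_j for j = 2, …, 2.

Pick v_2 = (1, 0, 0, 0)ᵀ.
Then v_1 = N · v_2 = (6, -2, 2, 2)ᵀ.

Sanity check: (A − (5)·I) v_1 = (0, 0, 0, 0)ᵀ = 0. ✓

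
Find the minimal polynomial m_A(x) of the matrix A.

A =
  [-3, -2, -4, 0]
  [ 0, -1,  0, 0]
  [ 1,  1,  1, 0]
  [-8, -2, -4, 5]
x^3 - 3*x^2 - 9*x - 5

The characteristic polynomial is χ_A(x) = (x - 5)*(x + 1)^3, so the eigenvalues are known. The minimal polynomial is
  m_A(x) = Π_λ (x − λ)^{k_λ}
where k_λ is the size of the *largest* Jordan block for λ (equivalently, the smallest k with (A − λI)^k v = 0 for every generalised eigenvector v of λ).

  λ = -1: largest Jordan block has size 2, contributing (x + 1)^2
  λ = 5: largest Jordan block has size 1, contributing (x − 5)

So m_A(x) = (x - 5)*(x + 1)^2 = x^3 - 3*x^2 - 9*x - 5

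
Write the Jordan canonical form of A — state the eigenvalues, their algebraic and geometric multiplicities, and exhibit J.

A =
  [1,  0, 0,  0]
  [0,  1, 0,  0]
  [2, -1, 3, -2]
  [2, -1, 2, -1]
J_2(1) ⊕ J_1(1) ⊕ J_1(1)

The characteristic polynomial is
  det(x·I − A) = x^4 - 4*x^3 + 6*x^2 - 4*x + 1 = (x - 1)^4

Eigenvalues and multiplicities (the geometric multiplicity of λ is n − rank(A − λI), which equals the number of Jordan blocks for λ):
  λ = 1: algebraic multiplicity = 4, geometric multiplicity = 3

Determining the block sizes for each eigenvalue:
  λ = 1: 3 blocks summing to 4 forces exactly one block of size 2 and the rest size 1 → block sizes [2, 1, 1]

Assembling the blocks gives a Jordan form
J =
  [1, 1, 0, 0]
  [0, 1, 0, 0]
  [0, 0, 1, 0]
  [0, 0, 0, 1]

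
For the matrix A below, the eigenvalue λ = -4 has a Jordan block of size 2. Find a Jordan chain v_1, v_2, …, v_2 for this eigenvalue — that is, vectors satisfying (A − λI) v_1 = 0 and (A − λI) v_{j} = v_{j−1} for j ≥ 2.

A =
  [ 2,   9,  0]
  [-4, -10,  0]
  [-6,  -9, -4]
A Jordan chain for λ = -4 of length 2:
v_1 = (6, -4, -6)ᵀ
v_2 = (1, 0, 0)ᵀ

Let N = A − (-4)·I. We want v_2 with N^2 v_2 = 0 but N^1 v_2 ≠ 0; then v_{j-1} := N · v_j for j = 2, …, 2.

Pick v_2 = (1, 0, 0)ᵀ.
Then v_1 = N · v_2 = (6, -4, -6)ᵀ.

Sanity check: (A − (-4)·I) v_1 = (0, 0, 0)ᵀ = 0. ✓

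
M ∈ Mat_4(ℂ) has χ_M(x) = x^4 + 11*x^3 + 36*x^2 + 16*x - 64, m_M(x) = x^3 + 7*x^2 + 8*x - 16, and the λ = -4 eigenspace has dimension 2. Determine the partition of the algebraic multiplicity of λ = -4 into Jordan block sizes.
Block sizes for λ = -4: [2, 1]

Step 1 — from the characteristic polynomial, algebraic multiplicity of λ = -4 is 3. From dim ker(M − (-4)·I) = 2, there are exactly 2 Jordan blocks for λ = -4.
Step 2 — from the minimal polynomial, the factor (x + 4)^2 tells us the largest block for λ = -4 has size 2.
Step 3 — with total size 3, 2 blocks, and largest block 2, the block sizes (in nonincreasing order) are [2, 1].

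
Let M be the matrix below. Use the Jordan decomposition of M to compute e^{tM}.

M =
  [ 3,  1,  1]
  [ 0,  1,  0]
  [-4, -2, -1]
e^{tM} =
  [2*t*exp(t) + exp(t), t*exp(t), t*exp(t)]
  [0, exp(t), 0]
  [-4*t*exp(t), -2*t*exp(t), -2*t*exp(t) + exp(t)]

Strategy: write M = P · J · P⁻¹ where J is a Jordan canonical form, so e^{tM} = P · e^{tJ} · P⁻¹, and e^{tJ} can be computed block-by-block.

M has Jordan form
J =
  [1, 1, 0]
  [0, 1, 0]
  [0, 0, 1]
(up to reordering of blocks).

Per-block formulas:
  For a 1×1 block at λ = 1: exp(t · [1]) = [e^(1t)].
  For a 2×2 Jordan block J_2(1): exp(t · J_2(1)) = e^(1t)·(I + t·N), where N is the 2×2 nilpotent shift.

After assembling e^{tJ} and conjugating by P, we get:

e^{tM} =
  [2*t*exp(t) + exp(t), t*exp(t), t*exp(t)]
  [0, exp(t), 0]
  [-4*t*exp(t), -2*t*exp(t), -2*t*exp(t) + exp(t)]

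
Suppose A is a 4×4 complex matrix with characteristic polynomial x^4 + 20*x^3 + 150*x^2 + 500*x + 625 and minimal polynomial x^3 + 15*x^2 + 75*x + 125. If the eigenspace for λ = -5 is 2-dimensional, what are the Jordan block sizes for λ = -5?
Block sizes for λ = -5: [3, 1]

Step 1 — from the characteristic polynomial, algebraic multiplicity of λ = -5 is 4. From dim ker(A − (-5)·I) = 2, there are exactly 2 Jordan blocks for λ = -5.
Step 2 — from the minimal polynomial, the factor (x + 5)^3 tells us the largest block for λ = -5 has size 3.
Step 3 — with total size 4, 2 blocks, and largest block 3, the block sizes (in nonincreasing order) are [3, 1].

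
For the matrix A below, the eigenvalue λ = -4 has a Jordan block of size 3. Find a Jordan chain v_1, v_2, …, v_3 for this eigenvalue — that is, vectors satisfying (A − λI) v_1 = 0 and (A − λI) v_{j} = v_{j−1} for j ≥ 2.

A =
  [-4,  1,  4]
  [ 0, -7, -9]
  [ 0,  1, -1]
A Jordan chain for λ = -4 of length 3:
v_1 = (1, 0, 0)ᵀ
v_2 = (1, -3, 1)ᵀ
v_3 = (0, 1, 0)ᵀ

Let N = A − (-4)·I. We want v_3 with N^3 v_3 = 0 but N^2 v_3 ≠ 0; then v_{j-1} := N · v_j for j = 3, …, 2.

Pick v_3 = (0, 1, 0)ᵀ.
Then v_2 = N · v_3 = (1, -3, 1)ᵀ.
Then v_1 = N · v_2 = (1, 0, 0)ᵀ.

Sanity check: (A − (-4)·I) v_1 = (0, 0, 0)ᵀ = 0. ✓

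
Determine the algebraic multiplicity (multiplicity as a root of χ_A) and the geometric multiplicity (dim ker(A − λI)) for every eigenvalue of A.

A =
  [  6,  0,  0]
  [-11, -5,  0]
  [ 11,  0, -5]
λ = -5: alg = 2, geom = 2; λ = 6: alg = 1, geom = 1

Step 1 — factor the characteristic polynomial to read off the algebraic multiplicities:
  χ_A(x) = (x - 6)*(x + 5)^2

Step 2 — compute geometric multiplicities via the rank-nullity identity g(λ) = n − rank(A − λI):
  rank(A − (-5)·I) = 1, so dim ker(A − (-5)·I) = n − 1 = 2
  rank(A − (6)·I) = 2, so dim ker(A − (6)·I) = n − 2 = 1

Summary:
  λ = -5: algebraic multiplicity = 2, geometric multiplicity = 2
  λ = 6: algebraic multiplicity = 1, geometric multiplicity = 1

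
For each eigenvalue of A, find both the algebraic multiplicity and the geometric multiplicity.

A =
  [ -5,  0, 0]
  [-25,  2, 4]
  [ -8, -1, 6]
λ = -5: alg = 1, geom = 1; λ = 4: alg = 2, geom = 1

Step 1 — factor the characteristic polynomial to read off the algebraic multiplicities:
  χ_A(x) = (x - 4)^2*(x + 5)

Step 2 — compute geometric multiplicities via the rank-nullity identity g(λ) = n − rank(A − λI):
  rank(A − (-5)·I) = 2, so dim ker(A − (-5)·I) = n − 2 = 1
  rank(A − (4)·I) = 2, so dim ker(A − (4)·I) = n − 2 = 1

Summary:
  λ = -5: algebraic multiplicity = 1, geometric multiplicity = 1
  λ = 4: algebraic multiplicity = 2, geometric multiplicity = 1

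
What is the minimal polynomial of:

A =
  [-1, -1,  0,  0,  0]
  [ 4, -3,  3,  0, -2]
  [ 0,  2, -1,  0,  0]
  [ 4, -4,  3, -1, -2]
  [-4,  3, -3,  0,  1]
x^3 + 3*x^2 + 3*x + 1

The characteristic polynomial is χ_A(x) = (x + 1)^5, so the eigenvalues are known. The minimal polynomial is
  m_A(x) = Π_λ (x − λ)^{k_λ}
where k_λ is the size of the *largest* Jordan block for λ (equivalently, the smallest k with (A − λI)^k v = 0 for every generalised eigenvector v of λ).

  λ = -1: largest Jordan block has size 3, contributing (x + 1)^3

So m_A(x) = (x + 1)^3 = x^3 + 3*x^2 + 3*x + 1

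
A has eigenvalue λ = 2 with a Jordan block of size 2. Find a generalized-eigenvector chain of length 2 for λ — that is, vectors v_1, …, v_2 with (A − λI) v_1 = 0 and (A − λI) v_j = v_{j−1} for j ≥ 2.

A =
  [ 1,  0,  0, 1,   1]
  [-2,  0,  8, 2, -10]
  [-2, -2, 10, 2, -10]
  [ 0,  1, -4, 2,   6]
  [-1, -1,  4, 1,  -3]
A Jordan chain for λ = 2 of length 2:
v_1 = (-1, -2, -2, 0, -1)ᵀ
v_2 = (1, 0, 0, 0, 0)ᵀ

Let N = A − (2)·I. We want v_2 with N^2 v_2 = 0 but N^1 v_2 ≠ 0; then v_{j-1} := N · v_j for j = 2, …, 2.

Pick v_2 = (1, 0, 0, 0, 0)ᵀ.
Then v_1 = N · v_2 = (-1, -2, -2, 0, -1)ᵀ.

Sanity check: (A − (2)·I) v_1 = (0, 0, 0, 0, 0)ᵀ = 0. ✓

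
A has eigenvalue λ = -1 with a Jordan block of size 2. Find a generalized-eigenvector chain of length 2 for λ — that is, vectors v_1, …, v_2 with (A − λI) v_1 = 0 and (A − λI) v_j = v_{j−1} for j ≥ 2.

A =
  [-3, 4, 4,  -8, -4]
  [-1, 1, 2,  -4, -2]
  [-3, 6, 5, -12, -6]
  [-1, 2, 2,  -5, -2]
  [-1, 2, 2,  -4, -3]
A Jordan chain for λ = -1 of length 2:
v_1 = (-2, -1, -3, -1, -1)ᵀ
v_2 = (1, 0, 0, 0, 0)ᵀ

Let N = A − (-1)·I. We want v_2 with N^2 v_2 = 0 but N^1 v_2 ≠ 0; then v_{j-1} := N · v_j for j = 2, …, 2.

Pick v_2 = (1, 0, 0, 0, 0)ᵀ.
Then v_1 = N · v_2 = (-2, -1, -3, -1, -1)ᵀ.

Sanity check: (A − (-1)·I) v_1 = (0, 0, 0, 0, 0)ᵀ = 0. ✓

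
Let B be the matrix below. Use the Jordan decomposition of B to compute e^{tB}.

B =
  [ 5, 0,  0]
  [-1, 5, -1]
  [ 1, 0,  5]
e^{tB} =
  [exp(5*t), 0, 0]
  [-t^2*exp(5*t)/2 - t*exp(5*t), exp(5*t), -t*exp(5*t)]
  [t*exp(5*t), 0, exp(5*t)]

Strategy: write B = P · J · P⁻¹ where J is a Jordan canonical form, so e^{tB} = P · e^{tJ} · P⁻¹, and e^{tJ} can be computed block-by-block.

B has Jordan form
J =
  [5, 1, 0]
  [0, 5, 1]
  [0, 0, 5]
(up to reordering of blocks).

Per-block formulas:
  For a 3×3 Jordan block J_3(5): exp(t · J_3(5)) = e^(5t)·(I + t·N + (t^2/2)·N^2), where N is the 3×3 nilpotent shift.

After assembling e^{tJ} and conjugating by P, we get:

e^{tB} =
  [exp(5*t), 0, 0]
  [-t^2*exp(5*t)/2 - t*exp(5*t), exp(5*t), -t*exp(5*t)]
  [t*exp(5*t), 0, exp(5*t)]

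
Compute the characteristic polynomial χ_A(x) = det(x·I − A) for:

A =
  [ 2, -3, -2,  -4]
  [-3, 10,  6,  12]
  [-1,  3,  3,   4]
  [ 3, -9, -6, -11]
x^4 - 4*x^3 + 6*x^2 - 4*x + 1

Expanding det(x·I − A) (e.g. by cofactor expansion or by noting that A is similar to its Jordan form J, which has the same characteristic polynomial as A) gives
  χ_A(x) = x^4 - 4*x^3 + 6*x^2 - 4*x + 1
which factors as (x - 1)^4. The eigenvalues (with algebraic multiplicities) are λ = 1 with multiplicity 4.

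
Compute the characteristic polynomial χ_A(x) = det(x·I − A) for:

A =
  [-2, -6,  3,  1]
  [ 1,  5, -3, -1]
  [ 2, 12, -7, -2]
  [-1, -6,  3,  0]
x^4 + 4*x^3 + 6*x^2 + 4*x + 1

Expanding det(x·I − A) (e.g. by cofactor expansion or by noting that A is similar to its Jordan form J, which has the same characteristic polynomial as A) gives
  χ_A(x) = x^4 + 4*x^3 + 6*x^2 + 4*x + 1
which factors as (x + 1)^4. The eigenvalues (with algebraic multiplicities) are λ = -1 with multiplicity 4.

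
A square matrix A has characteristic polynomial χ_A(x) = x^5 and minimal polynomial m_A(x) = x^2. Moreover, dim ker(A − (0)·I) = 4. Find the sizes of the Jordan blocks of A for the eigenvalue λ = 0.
Block sizes for λ = 0: [2, 1, 1, 1]

Step 1 — from the characteristic polynomial, algebraic multiplicity of λ = 0 is 5. From dim ker(A − (0)·I) = 4, there are exactly 4 Jordan blocks for λ = 0.
Step 2 — from the minimal polynomial, the factor (x − 0)^2 tells us the largest block for λ = 0 has size 2.
Step 3 — with total size 5, 4 blocks, and largest block 2, the block sizes (in nonincreasing order) are [2, 1, 1, 1].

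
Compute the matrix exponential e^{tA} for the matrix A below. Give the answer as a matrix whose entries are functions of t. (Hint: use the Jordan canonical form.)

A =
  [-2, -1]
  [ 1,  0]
e^{tA} =
  [-t*exp(-t) + exp(-t), -t*exp(-t)]
  [t*exp(-t), t*exp(-t) + exp(-t)]

Strategy: write A = P · J · P⁻¹ where J is a Jordan canonical form, so e^{tA} = P · e^{tJ} · P⁻¹, and e^{tJ} can be computed block-by-block.

A has Jordan form
J =
  [-1,  1]
  [ 0, -1]
(up to reordering of blocks).

Per-block formulas:
  For a 2×2 Jordan block J_2(-1): exp(t · J_2(-1)) = e^(-1t)·(I + t·N), where N is the 2×2 nilpotent shift.

After assembling e^{tJ} and conjugating by P, we get:

e^{tA} =
  [-t*exp(-t) + exp(-t), -t*exp(-t)]
  [t*exp(-t), t*exp(-t) + exp(-t)]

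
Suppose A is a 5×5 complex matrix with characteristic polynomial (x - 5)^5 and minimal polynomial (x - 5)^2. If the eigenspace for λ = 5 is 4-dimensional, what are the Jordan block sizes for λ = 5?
Block sizes for λ = 5: [2, 1, 1, 1]

Step 1 — from the characteristic polynomial, algebraic multiplicity of λ = 5 is 5. From dim ker(A − (5)·I) = 4, there are exactly 4 Jordan blocks for λ = 5.
Step 2 — from the minimal polynomial, the factor (x − 5)^2 tells us the largest block for λ = 5 has size 2.
Step 3 — with total size 5, 4 blocks, and largest block 2, the block sizes (in nonincreasing order) are [2, 1, 1, 1].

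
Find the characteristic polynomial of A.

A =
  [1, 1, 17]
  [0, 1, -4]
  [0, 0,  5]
x^3 - 7*x^2 + 11*x - 5

Expanding det(x·I − A) (e.g. by cofactor expansion or by noting that A is similar to its Jordan form J, which has the same characteristic polynomial as A) gives
  χ_A(x) = x^3 - 7*x^2 + 11*x - 5
which factors as (x - 5)*(x - 1)^2. The eigenvalues (with algebraic multiplicities) are λ = 1 with multiplicity 2, λ = 5 with multiplicity 1.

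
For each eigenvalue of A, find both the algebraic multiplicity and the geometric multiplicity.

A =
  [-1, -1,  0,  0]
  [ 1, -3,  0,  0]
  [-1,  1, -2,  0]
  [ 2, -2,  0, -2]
λ = -2: alg = 4, geom = 3

Step 1 — factor the characteristic polynomial to read off the algebraic multiplicities:
  χ_A(x) = (x + 2)^4

Step 2 — compute geometric multiplicities via the rank-nullity identity g(λ) = n − rank(A − λI):
  rank(A − (-2)·I) = 1, so dim ker(A − (-2)·I) = n − 1 = 3

Summary:
  λ = -2: algebraic multiplicity = 4, geometric multiplicity = 3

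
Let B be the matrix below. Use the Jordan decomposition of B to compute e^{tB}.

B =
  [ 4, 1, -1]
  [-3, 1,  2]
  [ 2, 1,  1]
e^{tB} =
  [-t^2*exp(2*t)/2 + 2*t*exp(2*t) + exp(2*t), t*exp(2*t), t^2*exp(2*t)/2 - t*exp(2*t)]
  [t^2*exp(2*t)/2 - 3*t*exp(2*t), -t*exp(2*t) + exp(2*t), -t^2*exp(2*t)/2 + 2*t*exp(2*t)]
  [-t^2*exp(2*t)/2 + 2*t*exp(2*t), t*exp(2*t), t^2*exp(2*t)/2 - t*exp(2*t) + exp(2*t)]

Strategy: write B = P · J · P⁻¹ where J is a Jordan canonical form, so e^{tB} = P · e^{tJ} · P⁻¹, and e^{tJ} can be computed block-by-block.

B has Jordan form
J =
  [2, 1, 0]
  [0, 2, 1]
  [0, 0, 2]
(up to reordering of blocks).

Per-block formulas:
  For a 3×3 Jordan block J_3(2): exp(t · J_3(2)) = e^(2t)·(I + t·N + (t^2/2)·N^2), where N is the 3×3 nilpotent shift.

After assembling e^{tJ} and conjugating by P, we get:

e^{tB} =
  [-t^2*exp(2*t)/2 + 2*t*exp(2*t) + exp(2*t), t*exp(2*t), t^2*exp(2*t)/2 - t*exp(2*t)]
  [t^2*exp(2*t)/2 - 3*t*exp(2*t), -t*exp(2*t) + exp(2*t), -t^2*exp(2*t)/2 + 2*t*exp(2*t)]
  [-t^2*exp(2*t)/2 + 2*t*exp(2*t), t*exp(2*t), t^2*exp(2*t)/2 - t*exp(2*t) + exp(2*t)]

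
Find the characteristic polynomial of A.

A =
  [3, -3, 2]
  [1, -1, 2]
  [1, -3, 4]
x^3 - 6*x^2 + 12*x - 8

Expanding det(x·I − A) (e.g. by cofactor expansion or by noting that A is similar to its Jordan form J, which has the same characteristic polynomial as A) gives
  χ_A(x) = x^3 - 6*x^2 + 12*x - 8
which factors as (x - 2)^3. The eigenvalues (with algebraic multiplicities) are λ = 2 with multiplicity 3.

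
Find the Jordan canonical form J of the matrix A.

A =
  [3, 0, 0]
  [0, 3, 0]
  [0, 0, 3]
J_1(3) ⊕ J_1(3) ⊕ J_1(3)

The characteristic polynomial is
  det(x·I − A) = x^3 - 9*x^2 + 27*x - 27 = (x - 3)^3

Eigenvalues and multiplicities (the geometric multiplicity of λ is n − rank(A − λI), which equals the number of Jordan blocks for λ):
  λ = 3: algebraic multiplicity = 3, geometric multiplicity = 3

Determining the block sizes for each eigenvalue:
  λ = 3: gm = am = 3, so every block has size 1 → block sizes [1, 1, 1]

Assembling the blocks gives a Jordan form
J =
  [3, 0, 0]
  [0, 3, 0]
  [0, 0, 3]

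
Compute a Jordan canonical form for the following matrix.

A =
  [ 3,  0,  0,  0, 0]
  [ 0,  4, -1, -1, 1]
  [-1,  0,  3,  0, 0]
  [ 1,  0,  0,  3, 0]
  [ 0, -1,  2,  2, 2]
J_3(3) ⊕ J_2(3)

The characteristic polynomial is
  det(x·I − A) = x^5 - 15*x^4 + 90*x^3 - 270*x^2 + 405*x - 243 = (x - 3)^5

Eigenvalues and multiplicities (the geometric multiplicity of λ is n − rank(A − λI), which equals the number of Jordan blocks for λ):
  λ = 3: algebraic multiplicity = 5, geometric multiplicity = 2

Determining the block sizes for each eigenvalue:
  λ = 3: with am = 5 and gm = 2, the partition is not yet determined (e.g. several partitions of 5 into 2 parts exist). Let N = A − (3)·I. Computing rank(N^1) = 3, rank(N^2) = 1, rank(N^3) = 0; the number of blocks of size ≥ j is rank(N^{j−1}) − rank(N^j), giving [2, 2, 1]. So we have 1 block(s) of size 3, 1 block(s) of size 2 → block sizes [3, 2]

Assembling the blocks gives a Jordan form
J =
  [3, 1, 0, 0, 0]
  [0, 3, 1, 0, 0]
  [0, 0, 3, 0, 0]
  [0, 0, 0, 3, 1]
  [0, 0, 0, 0, 3]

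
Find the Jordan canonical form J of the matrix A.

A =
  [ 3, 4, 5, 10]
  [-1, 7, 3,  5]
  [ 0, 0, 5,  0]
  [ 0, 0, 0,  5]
J_3(5) ⊕ J_1(5)

The characteristic polynomial is
  det(x·I − A) = x^4 - 20*x^3 + 150*x^2 - 500*x + 625 = (x - 5)^4

Eigenvalues and multiplicities (the geometric multiplicity of λ is n − rank(A − λI), which equals the number of Jordan blocks for λ):
  λ = 5: algebraic multiplicity = 4, geometric multiplicity = 2

Determining the block sizes for each eigenvalue:
  λ = 5: with am = 4 and gm = 2, the partition is not yet determined (e.g. several partitions of 4 into 2 parts exist). Let N = A − (5)·I. Computing rank(N^1) = 2, rank(N^2) = 1, rank(N^3) = 0; the number of blocks of size ≥ j is rank(N^{j−1}) − rank(N^j), giving [2, 1, 1]. So we have 1 block(s) of size 3, 1 block(s) of size 1 → block sizes [3, 1]

Assembling the blocks gives a Jordan form
J =
  [5, 1, 0, 0]
  [0, 5, 1, 0]
  [0, 0, 5, 0]
  [0, 0, 0, 5]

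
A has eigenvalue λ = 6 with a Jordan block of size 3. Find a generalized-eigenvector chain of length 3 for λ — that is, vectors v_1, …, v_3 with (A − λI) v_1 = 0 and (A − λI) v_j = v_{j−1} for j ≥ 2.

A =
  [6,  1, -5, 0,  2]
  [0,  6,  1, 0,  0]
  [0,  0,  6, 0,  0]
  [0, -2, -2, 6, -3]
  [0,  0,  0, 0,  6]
A Jordan chain for λ = 6 of length 3:
v_1 = (1, 0, 0, -2, 0)ᵀ
v_2 = (-5, 1, 0, -2, 0)ᵀ
v_3 = (0, 0, 1, 0, 0)ᵀ

Let N = A − (6)·I. We want v_3 with N^3 v_3 = 0 but N^2 v_3 ≠ 0; then v_{j-1} := N · v_j for j = 3, …, 2.

Pick v_3 = (0, 0, 1, 0, 0)ᵀ.
Then v_2 = N · v_3 = (-5, 1, 0, -2, 0)ᵀ.
Then v_1 = N · v_2 = (1, 0, 0, -2, 0)ᵀ.

Sanity check: (A − (6)·I) v_1 = (0, 0, 0, 0, 0)ᵀ = 0. ✓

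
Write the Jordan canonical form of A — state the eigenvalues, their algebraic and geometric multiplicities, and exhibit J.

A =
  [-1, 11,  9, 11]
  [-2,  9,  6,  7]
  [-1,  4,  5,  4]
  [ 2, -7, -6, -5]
J_3(2) ⊕ J_1(2)

The characteristic polynomial is
  det(x·I − A) = x^4 - 8*x^3 + 24*x^2 - 32*x + 16 = (x - 2)^4

Eigenvalues and multiplicities (the geometric multiplicity of λ is n − rank(A − λI), which equals the number of Jordan blocks for λ):
  λ = 2: algebraic multiplicity = 4, geometric multiplicity = 2

Determining the block sizes for each eigenvalue:
  λ = 2: with am = 4 and gm = 2, the partition is not yet determined (e.g. several partitions of 4 into 2 parts exist). Let N = A − (2)·I. Computing rank(N^1) = 2, rank(N^2) = 1, rank(N^3) = 0; the number of blocks of size ≥ j is rank(N^{j−1}) − rank(N^j), giving [2, 1, 1]. So we have 1 block(s) of size 3, 1 block(s) of size 1 → block sizes [3, 1]

Assembling the blocks gives a Jordan form
J =
  [2, 1, 0, 0]
  [0, 2, 1, 0]
  [0, 0, 2, 0]
  [0, 0, 0, 2]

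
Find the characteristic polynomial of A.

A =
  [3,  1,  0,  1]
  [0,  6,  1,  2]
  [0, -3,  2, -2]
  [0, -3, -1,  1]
x^4 - 12*x^3 + 54*x^2 - 108*x + 81

Expanding det(x·I − A) (e.g. by cofactor expansion or by noting that A is similar to its Jordan form J, which has the same characteristic polynomial as A) gives
  χ_A(x) = x^4 - 12*x^3 + 54*x^2 - 108*x + 81
which factors as (x - 3)^4. The eigenvalues (with algebraic multiplicities) are λ = 3 with multiplicity 4.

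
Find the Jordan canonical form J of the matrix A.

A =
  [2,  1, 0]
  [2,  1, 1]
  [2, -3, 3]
J_3(2)

The characteristic polynomial is
  det(x·I − A) = x^3 - 6*x^2 + 12*x - 8 = (x - 2)^3

Eigenvalues and multiplicities (the geometric multiplicity of λ is n − rank(A − λI), which equals the number of Jordan blocks for λ):
  λ = 2: algebraic multiplicity = 3, geometric multiplicity = 1

Determining the block sizes for each eigenvalue:
  λ = 2: one block (gm = 1), so the single block has size am = 3 → block sizes [3]

Assembling the blocks gives a Jordan form
J =
  [2, 1, 0]
  [0, 2, 1]
  [0, 0, 2]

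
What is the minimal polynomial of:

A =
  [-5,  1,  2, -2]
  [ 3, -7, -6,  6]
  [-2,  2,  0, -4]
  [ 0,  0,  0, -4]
x^2 + 8*x + 16

The characteristic polynomial is χ_A(x) = (x + 4)^4, so the eigenvalues are known. The minimal polynomial is
  m_A(x) = Π_λ (x − λ)^{k_λ}
where k_λ is the size of the *largest* Jordan block for λ (equivalently, the smallest k with (A − λI)^k v = 0 for every generalised eigenvector v of λ).

  λ = -4: largest Jordan block has size 2, contributing (x + 4)^2

So m_A(x) = (x + 4)^2 = x^2 + 8*x + 16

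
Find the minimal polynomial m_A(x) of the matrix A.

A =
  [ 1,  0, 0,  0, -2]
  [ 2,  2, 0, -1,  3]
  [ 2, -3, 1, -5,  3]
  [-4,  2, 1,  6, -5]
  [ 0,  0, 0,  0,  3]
x^4 - 10*x^3 + 36*x^2 - 54*x + 27

The characteristic polynomial is χ_A(x) = (x - 3)^4*(x - 1), so the eigenvalues are known. The minimal polynomial is
  m_A(x) = Π_λ (x − λ)^{k_λ}
where k_λ is the size of the *largest* Jordan block for λ (equivalently, the smallest k with (A − λI)^k v = 0 for every generalised eigenvector v of λ).

  λ = 1: largest Jordan block has size 1, contributing (x − 1)
  λ = 3: largest Jordan block has size 3, contributing (x − 3)^3

So m_A(x) = (x - 3)^3*(x - 1) = x^4 - 10*x^3 + 36*x^2 - 54*x + 27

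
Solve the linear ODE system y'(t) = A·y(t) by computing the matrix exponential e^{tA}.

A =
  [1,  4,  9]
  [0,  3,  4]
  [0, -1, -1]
e^{tA} =
  [exp(t), -t^2*exp(t)/2 + 4*t*exp(t), -t^2*exp(t) + 9*t*exp(t)]
  [0, 2*t*exp(t) + exp(t), 4*t*exp(t)]
  [0, -t*exp(t), -2*t*exp(t) + exp(t)]

Strategy: write A = P · J · P⁻¹ where J is a Jordan canonical form, so e^{tA} = P · e^{tJ} · P⁻¹, and e^{tJ} can be computed block-by-block.

A has Jordan form
J =
  [1, 1, 0]
  [0, 1, 1]
  [0, 0, 1]
(up to reordering of blocks).

Per-block formulas:
  For a 3×3 Jordan block J_3(1): exp(t · J_3(1)) = e^(1t)·(I + t·N + (t^2/2)·N^2), where N is the 3×3 nilpotent shift.

After assembling e^{tJ} and conjugating by P, we get:

e^{tA} =
  [exp(t), -t^2*exp(t)/2 + 4*t*exp(t), -t^2*exp(t) + 9*t*exp(t)]
  [0, 2*t*exp(t) + exp(t), 4*t*exp(t)]
  [0, -t*exp(t), -2*t*exp(t) + exp(t)]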